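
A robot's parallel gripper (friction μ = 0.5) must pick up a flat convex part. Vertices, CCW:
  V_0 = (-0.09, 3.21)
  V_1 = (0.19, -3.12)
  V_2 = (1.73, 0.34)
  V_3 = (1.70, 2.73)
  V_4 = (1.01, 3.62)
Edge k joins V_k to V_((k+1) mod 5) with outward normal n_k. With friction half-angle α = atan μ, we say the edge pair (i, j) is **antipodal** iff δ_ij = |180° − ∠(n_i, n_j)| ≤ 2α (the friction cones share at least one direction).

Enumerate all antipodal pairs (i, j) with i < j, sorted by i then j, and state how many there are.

count = 4; pairs: (0,1), (0,2), (0,3), (1,4)

α = atan 0.5 = 26.57°;  2α = 53.13°
n_0 = (-0.9990, -0.0442)
n_1 = (+0.9136, -0.4066)
n_2 = (+0.9999, +0.0126)
n_3 = (+0.7903, +0.6127)
n_4 = (-0.3493, +0.9370)
  (0,1): δ = 26.53°  ✓
  (0,2): δ = 1.81°  ✓
  (0,3): δ = 35.25°  ✓
  (0,4): δ = 107.91°  ·
  (1,2): δ = 155.29°  ·
  (1,3): δ = 118.22°  ·
  (1,4): δ = 45.56°  ✓
  (2,3): δ = 142.93°  ·
  (2,4): δ = 70.28°  ·
  (3,4): δ = 107.34°  ·
antipodal pairs: 4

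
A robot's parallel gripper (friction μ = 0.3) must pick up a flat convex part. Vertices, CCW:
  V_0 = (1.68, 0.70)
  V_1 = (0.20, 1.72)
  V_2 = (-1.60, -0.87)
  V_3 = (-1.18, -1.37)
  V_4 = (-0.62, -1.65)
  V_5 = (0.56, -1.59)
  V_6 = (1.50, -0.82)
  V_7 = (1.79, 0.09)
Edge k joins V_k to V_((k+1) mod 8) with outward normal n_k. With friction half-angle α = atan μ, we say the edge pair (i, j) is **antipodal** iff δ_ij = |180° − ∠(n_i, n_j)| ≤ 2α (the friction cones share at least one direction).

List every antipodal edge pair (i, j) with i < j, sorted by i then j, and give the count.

α = atan 0.3 = 16.70°;  2α = 33.40°
n_0 = (+0.5675, +0.8234)
n_1 = (-0.8212, +0.5707)
n_2 = (-0.7657, -0.6432)
n_3 = (-0.4472, -0.8944)
n_4 = (+0.0508, -0.9987)
n_5 = (+0.6337, -0.7736)
n_6 = (+0.9528, -0.3036)
n_7 = (+0.9841, +0.1775)
  (0,1): δ = 90.22°  ·
  (0,2): δ = 15.40°  ✓
  (0,3): δ = 8.01°  ✓
  (0,4): δ = 37.49°  ·
  (0,5): δ = 73.90°  ·
  (0,6): δ = 106.90°  ·
  (0,7): δ = 134.80°  ·
  (1,2): δ = 105.17°  ·
  (1,3): δ = 81.77°  ·
  (1,4): δ = 52.29°  ·
  (1,5): δ = 15.88°  ✓
  (1,6): δ = 17.12°  ✓
  (1,7): δ = 45.02°  ·
  (2,3): δ = 156.60°  ·
  (2,4): δ = 127.12°  ·
  (2,5): δ = 90.71°  ·
  (2,6): δ = 57.71°  ·
  (2,7): δ = 29.81°  ✓
  (3,4): δ = 150.52°  ·
  (3,5): δ = 114.11°  ·
  (3,6): δ = 81.11°  ·
  (3,7): δ = 53.21°  ·
  (4,5): δ = 143.59°  ·
  (4,6): δ = 110.59°  ·
  (4,7): δ = 82.69°  ·
  (5,6): δ = 147.00°  ·
  (5,7): δ = 119.10°  ·
  (6,7): δ = 152.10°  ·
antipodal pairs: 5

count = 5; pairs: (0,2), (0,3), (1,5), (1,6), (2,7)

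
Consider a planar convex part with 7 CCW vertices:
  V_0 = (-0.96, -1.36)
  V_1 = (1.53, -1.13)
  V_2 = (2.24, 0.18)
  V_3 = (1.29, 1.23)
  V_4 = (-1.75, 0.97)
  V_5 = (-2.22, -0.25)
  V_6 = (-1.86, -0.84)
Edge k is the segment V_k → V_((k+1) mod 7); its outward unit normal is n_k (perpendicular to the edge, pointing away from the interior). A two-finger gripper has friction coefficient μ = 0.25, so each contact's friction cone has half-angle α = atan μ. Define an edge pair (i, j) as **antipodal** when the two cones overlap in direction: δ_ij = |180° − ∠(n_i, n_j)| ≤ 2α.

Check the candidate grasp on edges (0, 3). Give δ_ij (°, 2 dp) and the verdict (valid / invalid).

α = atan 0.25 = 14.04°;  2α = 28.07°
edge 0: e_0 = (+2.49, +0.23);  n_0 = (+0.0920, -0.9958)
edge 3: e_3 = (-3.04, -0.26);  n_3 = (-0.0852, +0.9964)
∠(n_0, n_3) = 179.61°
δ = |180° − 179.61°| = 0.39°
0.39° ≤ 2α = 28.07°  →  valid

δ = 0.39°, valid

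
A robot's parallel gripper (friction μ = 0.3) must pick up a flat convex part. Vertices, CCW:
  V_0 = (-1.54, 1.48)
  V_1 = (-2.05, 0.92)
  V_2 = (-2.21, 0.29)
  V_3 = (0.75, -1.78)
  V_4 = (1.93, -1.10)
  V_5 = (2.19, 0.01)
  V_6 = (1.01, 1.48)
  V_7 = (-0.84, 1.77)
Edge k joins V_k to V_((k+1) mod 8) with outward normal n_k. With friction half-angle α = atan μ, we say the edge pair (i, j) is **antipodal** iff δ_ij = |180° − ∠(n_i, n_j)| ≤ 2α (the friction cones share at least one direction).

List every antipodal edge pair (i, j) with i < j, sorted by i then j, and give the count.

count = 6; pairs: (0,3), (0,4), (1,4), (2,5), (2,6), (3,7)

α = atan 0.3 = 16.70°;  2α = 33.40°
n_0 = (-0.7393, +0.6733)
n_1 = (-0.9692, +0.2462)
n_2 = (-0.5731, -0.8195)
n_3 = (+0.4993, -0.8664)
n_4 = (+0.9736, -0.2281)
n_5 = (+0.7798, +0.6260)
n_6 = (+0.1549, +0.9879)
n_7 = (-0.3827, +0.9239)
  (0,1): δ = 151.93°  ·
  (0,2): δ = 82.64°  ·
  (0,3): δ = 17.72°  ✓
  (0,4): δ = 29.14°  ✓
  (0,5): δ = 81.08°  ·
  (0,6): δ = 123.42°  ·
  (0,7): δ = 154.83°  ·
  (1,2): δ = 110.72°  ·
  (1,3): δ = 45.80°  ·
  (1,4): δ = 1.07°  ✓
  (1,5): δ = 53.00°  ·
  (1,6): δ = 95.34°  ·
  (1,7): δ = 126.75°  ·
  (2,3): δ = 115.08°  ·
  (2,4): δ = 68.22°  ·
  (2,5): δ = 16.28°  ✓
  (2,6): δ = 26.06°  ✓
  (2,7): δ = 57.47°  ·
  (3,4): δ = 133.14°  ·
  (3,5): δ = 81.20°  ·
  (3,6): δ = 38.86°  ·
  (3,7): δ = 7.45°  ✓
  (4,5): δ = 128.06°  ·
  (4,6): δ = 85.73°  ·
  (4,7): δ = 54.31°  ·
  (5,6): δ = 137.66°  ·
  (5,7): δ = 106.25°  ·
  (6,7): δ = 148.59°  ·
antipodal pairs: 6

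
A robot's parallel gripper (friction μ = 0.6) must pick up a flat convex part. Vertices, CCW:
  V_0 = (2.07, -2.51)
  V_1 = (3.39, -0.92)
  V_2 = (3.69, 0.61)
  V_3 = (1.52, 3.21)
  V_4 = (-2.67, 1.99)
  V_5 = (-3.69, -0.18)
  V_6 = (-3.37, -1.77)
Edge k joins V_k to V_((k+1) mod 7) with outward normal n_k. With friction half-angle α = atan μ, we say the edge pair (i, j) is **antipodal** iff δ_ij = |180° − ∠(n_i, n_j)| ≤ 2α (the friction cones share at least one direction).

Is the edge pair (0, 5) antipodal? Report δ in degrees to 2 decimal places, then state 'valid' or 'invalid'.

δ = 51.08°, valid

α = atan 0.6 = 30.96°;  2α = 61.93°
edge 0: e_0 = (+1.32, +1.59);  n_0 = (+0.7694, -0.6388)
edge 5: e_5 = (+0.32, -1.59);  n_5 = (-0.9803, -0.1973)
∠(n_0, n_5) = 128.92°
δ = |180° − 128.92°| = 51.08°
51.08° ≤ 2α = 61.93°  →  valid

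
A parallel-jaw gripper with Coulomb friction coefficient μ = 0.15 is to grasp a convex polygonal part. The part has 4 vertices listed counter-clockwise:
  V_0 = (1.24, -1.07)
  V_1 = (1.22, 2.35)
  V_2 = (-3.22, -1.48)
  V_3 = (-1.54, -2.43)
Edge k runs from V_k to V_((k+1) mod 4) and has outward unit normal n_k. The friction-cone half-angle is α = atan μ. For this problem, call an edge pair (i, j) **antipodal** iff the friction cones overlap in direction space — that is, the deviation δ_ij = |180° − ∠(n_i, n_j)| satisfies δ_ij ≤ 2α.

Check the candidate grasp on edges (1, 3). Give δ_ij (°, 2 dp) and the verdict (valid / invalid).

δ = 14.71°, valid

α = atan 0.15 = 8.53°;  2α = 17.06°
edge 1: e_1 = (-4.44, -3.83);  n_1 = (-0.6532, +0.7572)
edge 3: e_3 = (+2.78, +1.36);  n_3 = (+0.4394, -0.8983)
∠(n_1, n_3) = 165.29°
δ = |180° − 165.29°| = 14.71°
14.71° ≤ 2α = 17.06°  →  valid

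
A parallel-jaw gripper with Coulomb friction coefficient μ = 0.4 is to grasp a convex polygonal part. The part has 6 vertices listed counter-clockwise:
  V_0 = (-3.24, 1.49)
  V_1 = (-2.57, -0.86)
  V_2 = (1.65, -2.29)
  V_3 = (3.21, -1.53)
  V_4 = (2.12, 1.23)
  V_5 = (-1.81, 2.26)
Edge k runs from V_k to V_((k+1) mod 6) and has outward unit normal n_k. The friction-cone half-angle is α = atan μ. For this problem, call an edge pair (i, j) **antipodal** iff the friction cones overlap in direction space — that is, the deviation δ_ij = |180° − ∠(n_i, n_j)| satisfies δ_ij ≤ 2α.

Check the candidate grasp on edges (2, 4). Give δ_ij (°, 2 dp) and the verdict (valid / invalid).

α = atan 0.4 = 21.80°;  2α = 43.60°
edge 2: e_2 = (+1.56, +0.76);  n_2 = (+0.4380, -0.8990)
edge 4: e_4 = (-3.93, +1.03);  n_4 = (+0.2535, +0.9673)
∠(n_2, n_4) = 139.34°
δ = |180° − 139.34°| = 40.66°
40.66° ≤ 2α = 43.60°  →  valid

δ = 40.66°, valid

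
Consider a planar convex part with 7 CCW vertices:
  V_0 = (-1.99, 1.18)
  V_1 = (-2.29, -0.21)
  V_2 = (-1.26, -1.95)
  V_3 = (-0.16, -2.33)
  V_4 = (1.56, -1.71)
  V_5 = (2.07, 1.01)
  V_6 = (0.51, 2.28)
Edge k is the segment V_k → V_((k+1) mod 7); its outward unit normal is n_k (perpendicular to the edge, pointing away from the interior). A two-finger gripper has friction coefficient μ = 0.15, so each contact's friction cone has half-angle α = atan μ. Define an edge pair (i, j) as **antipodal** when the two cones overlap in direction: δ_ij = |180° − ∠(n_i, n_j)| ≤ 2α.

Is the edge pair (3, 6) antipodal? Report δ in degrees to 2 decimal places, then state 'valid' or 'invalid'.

δ = 3.93°, valid

α = atan 0.15 = 8.53°;  2α = 17.06°
edge 3: e_3 = (+1.72, +0.62);  n_3 = (+0.3391, -0.9407)
edge 6: e_6 = (-2.50, -1.10);  n_6 = (-0.4027, +0.9153)
∠(n_3, n_6) = 176.07°
δ = |180° − 176.07°| = 3.93°
3.93° ≤ 2α = 17.06°  →  valid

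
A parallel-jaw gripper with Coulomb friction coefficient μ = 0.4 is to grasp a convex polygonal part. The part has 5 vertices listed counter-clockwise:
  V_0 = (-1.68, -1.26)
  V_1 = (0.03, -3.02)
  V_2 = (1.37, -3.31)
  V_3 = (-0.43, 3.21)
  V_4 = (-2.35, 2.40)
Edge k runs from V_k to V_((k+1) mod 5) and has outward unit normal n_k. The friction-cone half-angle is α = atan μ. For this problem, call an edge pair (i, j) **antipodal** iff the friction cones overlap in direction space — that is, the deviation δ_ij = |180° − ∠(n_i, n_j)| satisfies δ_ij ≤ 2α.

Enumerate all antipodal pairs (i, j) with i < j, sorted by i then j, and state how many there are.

count = 3; pairs: (0,2), (1,3), (2,4)

α = atan 0.4 = 21.80°;  2α = 43.60°
n_0 = (-0.7172, -0.6968)
n_1 = (-0.2115, -0.9774)
n_2 = (+0.9639, +0.2661)
n_3 = (-0.3887, +0.9214)
n_4 = (-0.9837, -0.1801)
  (0,1): δ = 146.39°  ·
  (0,2): δ = 28.74°  ✓
  (0,3): δ = 68.70°  ·
  (0,4): δ = 146.20°  ·
  (1,2): δ = 62.36°  ·
  (1,3): δ = 35.09°  ✓
  (1,4): δ = 112.59°  ·
  (2,3): δ = 82.56°  ·
  (2,4): δ = 5.06°  ✓
  (3,4): δ = 102.50°  ·
antipodal pairs: 3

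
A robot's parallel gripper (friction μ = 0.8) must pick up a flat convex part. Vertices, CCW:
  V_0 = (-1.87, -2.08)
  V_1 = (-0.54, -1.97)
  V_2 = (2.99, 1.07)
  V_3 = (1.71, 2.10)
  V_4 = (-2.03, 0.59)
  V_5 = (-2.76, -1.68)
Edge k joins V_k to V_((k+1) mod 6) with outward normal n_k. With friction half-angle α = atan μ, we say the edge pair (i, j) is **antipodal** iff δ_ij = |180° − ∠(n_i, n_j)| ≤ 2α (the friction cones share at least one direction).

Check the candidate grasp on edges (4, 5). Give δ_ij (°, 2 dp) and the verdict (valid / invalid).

α = atan 0.8 = 38.66°;  2α = 77.32°
edge 4: e_4 = (-0.73, -2.27);  n_4 = (-0.9520, +0.3061)
edge 5: e_5 = (+0.89, -0.40);  n_5 = (-0.4099, -0.9121)
∠(n_4, n_5) = 83.63°
δ = |180° − 83.63°| = 96.37°
96.37° > 2α = 77.32°  →  invalid

δ = 96.37°, invalid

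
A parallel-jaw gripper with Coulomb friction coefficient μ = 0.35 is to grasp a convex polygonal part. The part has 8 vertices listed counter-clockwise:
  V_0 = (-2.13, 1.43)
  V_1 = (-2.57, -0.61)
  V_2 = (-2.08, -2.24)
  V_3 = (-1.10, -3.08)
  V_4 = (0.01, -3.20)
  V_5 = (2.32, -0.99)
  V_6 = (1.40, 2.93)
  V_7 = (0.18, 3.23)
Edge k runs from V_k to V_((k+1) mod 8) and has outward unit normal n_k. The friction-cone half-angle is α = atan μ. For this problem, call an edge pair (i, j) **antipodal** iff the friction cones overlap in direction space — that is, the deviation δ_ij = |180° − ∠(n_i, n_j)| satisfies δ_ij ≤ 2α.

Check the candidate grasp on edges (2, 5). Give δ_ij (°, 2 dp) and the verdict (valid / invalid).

α = atan 0.35 = 19.29°;  2α = 38.58°
edge 2: e_2 = (+0.98, -0.84);  n_2 = (-0.6508, -0.7593)
edge 5: e_5 = (-0.92, +3.92);  n_5 = (+0.9735, +0.2285)
∠(n_2, n_5) = 143.81°
δ = |180° − 143.81°| = 36.19°
36.19° ≤ 2α = 38.58°  →  valid

δ = 36.19°, valid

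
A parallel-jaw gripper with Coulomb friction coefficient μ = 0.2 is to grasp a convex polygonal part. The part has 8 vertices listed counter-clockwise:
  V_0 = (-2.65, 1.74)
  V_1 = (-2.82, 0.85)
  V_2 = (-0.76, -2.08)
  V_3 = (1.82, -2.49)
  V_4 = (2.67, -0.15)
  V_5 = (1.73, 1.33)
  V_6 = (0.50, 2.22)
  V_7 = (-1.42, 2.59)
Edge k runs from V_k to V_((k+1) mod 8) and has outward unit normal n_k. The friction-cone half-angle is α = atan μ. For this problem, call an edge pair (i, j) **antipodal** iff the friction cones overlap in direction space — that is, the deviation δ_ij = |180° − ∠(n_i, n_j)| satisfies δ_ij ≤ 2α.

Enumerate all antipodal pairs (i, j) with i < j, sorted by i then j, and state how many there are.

α = atan 0.2 = 11.31°;  2α = 22.62°
n_0 = (-0.9822, +0.1876)
n_1 = (-0.8180, -0.5751)
n_2 = (-0.1569, -0.9876)
n_3 = (+0.9399, -0.3414)
n_4 = (+0.8441, +0.5361)
n_5 = (+0.5862, +0.8102)
n_6 = (+0.1892, +0.9819)
n_7 = (-0.5685, +0.8227)
  (0,1): δ = 134.08°  ·
  (0,2): δ = 88.22°  ·
  (0,3): δ = 9.15°  ✓
  (0,4): δ = 43.23°  ·
  (0,5): δ = 64.93°  ·
  (0,6): δ = 89.91°  ·
  (0,7): δ = 135.46°  ·
  (1,2): δ = 134.14°  ·
  (1,3): δ = 55.07°  ·
  (1,4): δ = 2.69°  ✓
  (1,5): δ = 19.00°  ✓
  (1,6): δ = 43.98°  ·
  (1,7): δ = 89.54°  ·
  (2,3): δ = 100.93°  ·
  (2,4): δ = 48.55°  ·
  (2,5): δ = 26.86°  ·
  (2,6): δ = 1.88°  ✓
  (2,7): δ = 43.68°  ·
  (3,4): δ = 127.62°  ·
  (3,5): δ = 105.93°  ·
  (3,6): δ = 80.94°  ·
  (3,7): δ = 35.39°  ·
  (4,5): δ = 158.31°  ·
  (4,6): δ = 133.33°  ·
  (4,7): δ = 87.77°  ·
  (5,6): δ = 155.02°  ·
  (5,7): δ = 109.46°  ·
  (6,7): δ = 134.45°  ·
antipodal pairs: 4

count = 4; pairs: (0,3), (1,4), (1,5), (2,6)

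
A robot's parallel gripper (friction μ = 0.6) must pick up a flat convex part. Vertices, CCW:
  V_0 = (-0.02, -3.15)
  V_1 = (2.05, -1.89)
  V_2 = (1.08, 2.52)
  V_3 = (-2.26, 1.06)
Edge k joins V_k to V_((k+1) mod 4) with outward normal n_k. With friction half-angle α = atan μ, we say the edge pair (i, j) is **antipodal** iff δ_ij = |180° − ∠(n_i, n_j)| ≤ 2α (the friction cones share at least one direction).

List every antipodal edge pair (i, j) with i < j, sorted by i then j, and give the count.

count = 2; pairs: (0,2), (1,3)

α = atan 0.6 = 30.96°;  2α = 61.93°
n_0 = (+0.5199, -0.8542)
n_1 = (+0.9767, +0.2148)
n_2 = (-0.4005, +0.9163)
n_3 = (-0.8828, -0.4697)
  (0,1): δ = 108.92°  ·
  (0,2): δ = 7.72°  ✓
  (0,3): δ = 86.69°  ·
  (1,2): δ = 78.79°  ·
  (1,3): δ = 15.61°  ✓
  (2,3): δ = 85.60°  ·
antipodal pairs: 2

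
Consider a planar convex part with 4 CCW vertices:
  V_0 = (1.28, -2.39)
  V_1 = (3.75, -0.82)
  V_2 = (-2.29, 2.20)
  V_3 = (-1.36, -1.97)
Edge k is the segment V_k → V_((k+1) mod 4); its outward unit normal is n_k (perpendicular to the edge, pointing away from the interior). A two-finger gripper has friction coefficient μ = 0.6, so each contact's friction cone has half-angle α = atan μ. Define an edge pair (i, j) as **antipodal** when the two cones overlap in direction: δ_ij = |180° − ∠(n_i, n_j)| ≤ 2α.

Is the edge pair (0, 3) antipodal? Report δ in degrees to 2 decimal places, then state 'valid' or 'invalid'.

δ = 138.52°, invalid

α = atan 0.6 = 30.96°;  2α = 61.93°
edge 0: e_0 = (+2.47, +1.57);  n_0 = (+0.5364, -0.8439)
edge 3: e_3 = (+2.64, -0.42);  n_3 = (-0.1571, -0.9876)
∠(n_0, n_3) = 41.48°
δ = |180° − 41.48°| = 138.52°
138.52° > 2α = 61.93°  →  invalid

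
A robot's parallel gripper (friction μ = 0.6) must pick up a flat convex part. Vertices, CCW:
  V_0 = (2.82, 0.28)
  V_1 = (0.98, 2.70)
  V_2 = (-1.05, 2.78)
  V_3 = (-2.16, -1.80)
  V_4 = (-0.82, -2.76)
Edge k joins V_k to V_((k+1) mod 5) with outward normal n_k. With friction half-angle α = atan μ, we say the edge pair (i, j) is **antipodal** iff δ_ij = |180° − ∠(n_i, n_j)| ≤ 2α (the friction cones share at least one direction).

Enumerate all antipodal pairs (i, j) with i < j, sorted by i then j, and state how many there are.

α = atan 0.6 = 30.96°;  2α = 61.93°
n_0 = (+0.7960, +0.6053)
n_1 = (+0.0394, +0.9992)
n_2 = (-0.9719, +0.2355)
n_3 = (-0.5824, -0.8129)
n_4 = (+0.6410, -0.7675)
  (0,1): δ = 129.50°  ·
  (0,2): δ = 50.87°  ✓
  (0,3): δ = 17.13°  ✓
  (0,4): δ = 92.62°  ·
  (1,2): δ = 101.37°  ·
  (1,3): δ = 33.36°  ✓
  (1,4): δ = 42.12°  ✓
  (2,3): δ = 112.00°  ·
  (2,4): δ = 36.51°  ✓
  (3,4): δ = 104.51°  ·
antipodal pairs: 5

count = 5; pairs: (0,2), (0,3), (1,3), (1,4), (2,4)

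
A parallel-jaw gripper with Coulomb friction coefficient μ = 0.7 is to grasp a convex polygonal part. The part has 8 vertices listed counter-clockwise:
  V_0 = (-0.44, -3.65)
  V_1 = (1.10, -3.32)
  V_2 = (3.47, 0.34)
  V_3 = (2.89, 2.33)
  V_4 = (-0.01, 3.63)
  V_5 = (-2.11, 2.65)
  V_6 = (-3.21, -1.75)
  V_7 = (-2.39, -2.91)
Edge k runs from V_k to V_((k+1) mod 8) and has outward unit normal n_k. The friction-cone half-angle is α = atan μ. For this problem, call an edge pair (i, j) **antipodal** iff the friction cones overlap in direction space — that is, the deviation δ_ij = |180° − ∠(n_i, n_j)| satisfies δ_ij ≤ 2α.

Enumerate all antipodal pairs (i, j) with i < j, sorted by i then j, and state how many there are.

count = 12; pairs: (0,3), (0,4), (0,5), (1,4), (1,5), (1,6), (2,5), (2,6), (2,7), (3,6), (3,7), (4,7)

α = atan 0.7 = 34.99°;  2α = 69.98°
n_0 = (+0.2095, -0.9778)
n_1 = (+0.8394, -0.5435)
n_2 = (+0.9601, +0.2798)
n_3 = (+0.4091, +0.9125)
n_4 = (-0.4229, +0.9062)
n_5 = (-0.9701, +0.2425)
n_6 = (-0.8166, -0.5772)
n_7 = (-0.3548, -0.9349)
  (0,1): δ = 135.02°  ·
  (0,2): δ = 85.85°  ·
  (0,3): δ = 36.24°  ✓
  (0,4): δ = 12.92°  ✓
  (0,5): δ = 63.87°  ✓
  (0,6): δ = 113.16°  ·
  (0,7): δ = 147.12°  ·
  (1,2): δ = 130.83°  ·
  (1,3): δ = 81.22°  ·
  (1,4): δ = 32.06°  ✓
  (1,5): δ = 18.89°  ✓
  (1,6): δ = 68.18°  ✓
  (1,7): δ = 102.14°  ·
  (2,3): δ = 130.39°  ·
  (2,4): δ = 81.23°  ·
  (2,5): δ = 30.29°  ✓
  (2,6): δ = 19.01°  ✓
  (2,7): δ = 52.97°  ✓
  (3,4): δ = 130.84°  ·
  (3,5): δ = 79.89°  ·
  (3,6): δ = 30.60°  ✓
  (3,7): δ = 3.36°  ✓
  (4,5): δ = 129.05°  ·
  (4,6): δ = 79.76°  ·
  (4,7): δ = 45.80°  ✓
  (5,6): δ = 130.71°  ·
  (5,7): δ = 96.74°  ·
  (6,7): δ = 146.04°  ·
antipodal pairs: 12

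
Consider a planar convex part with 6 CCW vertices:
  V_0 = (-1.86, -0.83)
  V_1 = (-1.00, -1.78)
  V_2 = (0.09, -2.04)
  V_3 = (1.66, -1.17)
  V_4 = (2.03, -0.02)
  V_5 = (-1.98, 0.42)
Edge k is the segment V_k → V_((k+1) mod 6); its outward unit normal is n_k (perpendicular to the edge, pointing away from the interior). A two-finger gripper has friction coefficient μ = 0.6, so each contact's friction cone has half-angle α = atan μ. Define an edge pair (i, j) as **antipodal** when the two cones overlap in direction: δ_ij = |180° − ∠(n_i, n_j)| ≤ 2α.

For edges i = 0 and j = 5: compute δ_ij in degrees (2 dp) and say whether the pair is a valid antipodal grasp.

δ = 143.33°, invalid

α = atan 0.6 = 30.96°;  2α = 61.93°
edge 0: e_0 = (+0.86, -0.95);  n_0 = (-0.7414, -0.6711)
edge 5: e_5 = (+0.12, -1.25);  n_5 = (-0.9954, -0.0956)
∠(n_0, n_5) = 36.67°
δ = |180° − 36.67°| = 143.33°
143.33° > 2α = 61.93°  →  invalid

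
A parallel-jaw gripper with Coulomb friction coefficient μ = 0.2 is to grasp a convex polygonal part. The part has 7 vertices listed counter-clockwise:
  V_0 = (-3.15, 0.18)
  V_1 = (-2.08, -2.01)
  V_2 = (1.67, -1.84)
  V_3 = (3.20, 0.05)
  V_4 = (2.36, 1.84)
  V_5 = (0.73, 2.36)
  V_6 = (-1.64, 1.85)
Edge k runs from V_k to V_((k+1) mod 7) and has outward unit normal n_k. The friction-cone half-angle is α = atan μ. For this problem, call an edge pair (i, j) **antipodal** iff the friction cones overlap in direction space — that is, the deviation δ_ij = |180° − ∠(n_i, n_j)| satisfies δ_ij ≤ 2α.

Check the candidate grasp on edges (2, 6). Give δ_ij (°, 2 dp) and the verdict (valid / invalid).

α = atan 0.2 = 11.31°;  2α = 22.62°
edge 2: e_2 = (+1.53, +1.89);  n_2 = (+0.7772, -0.6292)
edge 6: e_6 = (-1.51, -1.67);  n_6 = (-0.7417, +0.6707)
∠(n_2, n_6) = 176.87°
δ = |180° − 176.87°| = 3.13°
3.13° ≤ 2α = 22.62°  →  valid

δ = 3.13°, valid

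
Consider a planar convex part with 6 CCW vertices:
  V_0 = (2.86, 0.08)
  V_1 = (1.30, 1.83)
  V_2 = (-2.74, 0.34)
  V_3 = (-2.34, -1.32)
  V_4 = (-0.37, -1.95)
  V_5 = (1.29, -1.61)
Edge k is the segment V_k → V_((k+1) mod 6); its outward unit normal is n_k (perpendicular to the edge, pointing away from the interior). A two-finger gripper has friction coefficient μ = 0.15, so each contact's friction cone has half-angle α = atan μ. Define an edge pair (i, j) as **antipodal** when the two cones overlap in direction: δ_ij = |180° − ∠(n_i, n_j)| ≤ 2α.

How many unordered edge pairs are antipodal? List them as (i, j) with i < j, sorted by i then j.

count = 1; pairs: (1,4)

α = atan 0.15 = 8.53°;  2α = 17.06°
n_0 = (+0.7465, +0.6654)
n_1 = (-0.3460, +0.9382)
n_2 = (-0.9722, -0.2343)
n_3 = (-0.3046, -0.9525)
n_4 = (+0.2007, -0.9797)
n_5 = (+0.7326, -0.6806)
  (0,1): δ = 111.47°  ·
  (0,2): δ = 28.17°  ·
  (0,3): δ = 30.55°  ·
  (0,4): δ = 59.86°  ·
  (0,5): δ = 95.39°  ·
  (1,2): δ = 96.70°  ·
  (1,3): δ = 37.98°  ·
  (1,4): δ = 8.67°  ✓
  (1,5): δ = 26.86°  ·
  (2,3): δ = 121.28°  ·
  (2,4): δ = 91.97°  ·
  (2,5): δ = 56.44°  ·
  (3,4): δ = 150.69°  ·
  (3,5): δ = 115.16°  ·
  (4,5): δ = 144.47°  ·
antipodal pairs: 1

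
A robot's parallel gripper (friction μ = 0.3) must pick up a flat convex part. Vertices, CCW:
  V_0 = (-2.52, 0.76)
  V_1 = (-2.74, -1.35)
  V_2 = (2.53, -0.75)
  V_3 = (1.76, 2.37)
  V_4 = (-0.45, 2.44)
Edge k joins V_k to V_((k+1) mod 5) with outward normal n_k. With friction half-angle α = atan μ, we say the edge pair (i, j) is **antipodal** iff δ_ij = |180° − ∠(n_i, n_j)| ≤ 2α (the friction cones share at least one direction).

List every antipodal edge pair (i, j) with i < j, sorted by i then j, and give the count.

α = atan 0.3 = 16.70°;  2α = 33.40°
n_0 = (-0.9946, +0.1037)
n_1 = (+0.1131, -0.9936)
n_2 = (+0.9709, +0.2396)
n_3 = (+0.0317, +0.9995)
n_4 = (-0.6302, +0.7765)
  (0,1): δ = 77.55°  ·
  (0,2): δ = 19.82°  ✓
  (0,3): δ = 94.14°  ·
  (0,4): δ = 135.02°  ·
  (1,2): δ = 82.63°  ·
  (1,3): δ = 8.31°  ✓
  (1,4): δ = 32.57°  ✓
  (2,3): δ = 105.68°  ·
  (2,4): δ = 64.80°  ·
  (3,4): δ = 139.12°  ·
antipodal pairs: 3

count = 3; pairs: (0,2), (1,3), (1,4)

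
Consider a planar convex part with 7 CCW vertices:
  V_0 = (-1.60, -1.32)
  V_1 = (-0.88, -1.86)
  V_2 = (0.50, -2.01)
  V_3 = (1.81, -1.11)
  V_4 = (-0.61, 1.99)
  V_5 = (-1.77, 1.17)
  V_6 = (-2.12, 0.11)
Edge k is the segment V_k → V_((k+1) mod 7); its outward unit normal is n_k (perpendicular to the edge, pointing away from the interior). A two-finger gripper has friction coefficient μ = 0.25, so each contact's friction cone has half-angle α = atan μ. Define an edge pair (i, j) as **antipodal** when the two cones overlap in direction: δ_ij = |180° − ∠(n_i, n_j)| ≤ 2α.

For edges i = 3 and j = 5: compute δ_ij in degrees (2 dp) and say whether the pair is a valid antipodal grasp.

α = atan 0.25 = 14.04°;  2α = 28.07°
edge 3: e_3 = (-2.42, +3.10);  n_3 = (+0.7883, +0.6153)
edge 5: e_5 = (-0.35, -1.06);  n_5 = (-0.9496, +0.3135)
∠(n_3, n_5) = 123.75°
δ = |180° − 123.75°| = 56.25°
56.25° > 2α = 28.07°  →  invalid

δ = 56.25°, invalid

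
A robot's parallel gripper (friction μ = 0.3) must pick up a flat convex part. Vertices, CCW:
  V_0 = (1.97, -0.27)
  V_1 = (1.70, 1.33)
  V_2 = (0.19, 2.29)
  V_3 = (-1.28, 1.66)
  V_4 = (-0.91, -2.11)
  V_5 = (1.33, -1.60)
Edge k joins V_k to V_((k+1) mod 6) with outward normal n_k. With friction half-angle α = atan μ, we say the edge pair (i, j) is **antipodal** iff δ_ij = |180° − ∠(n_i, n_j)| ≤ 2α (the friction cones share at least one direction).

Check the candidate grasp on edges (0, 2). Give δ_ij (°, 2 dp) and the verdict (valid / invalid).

α = atan 0.3 = 16.70°;  2α = 33.40°
edge 0: e_0 = (-0.27, +1.60);  n_0 = (+0.9861, +0.1664)
edge 2: e_2 = (-1.47, -0.63);  n_2 = (-0.3939, +0.9191)
∠(n_0, n_2) = 103.62°
δ = |180° − 103.62°| = 76.38°
76.38° > 2α = 33.40°  →  invalid

δ = 76.38°, invalid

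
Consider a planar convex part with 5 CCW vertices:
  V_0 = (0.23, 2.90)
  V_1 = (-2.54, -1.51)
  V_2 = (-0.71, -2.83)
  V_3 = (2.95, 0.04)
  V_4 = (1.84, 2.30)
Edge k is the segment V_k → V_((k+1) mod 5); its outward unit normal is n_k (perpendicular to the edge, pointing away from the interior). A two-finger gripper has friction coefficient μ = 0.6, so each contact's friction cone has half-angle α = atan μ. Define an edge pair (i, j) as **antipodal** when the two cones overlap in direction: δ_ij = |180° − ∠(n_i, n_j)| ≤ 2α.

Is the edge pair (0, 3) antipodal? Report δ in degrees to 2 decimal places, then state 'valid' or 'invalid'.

δ = 58.29°, valid

α = atan 0.6 = 30.96°;  2α = 61.93°
edge 0: e_0 = (-2.77, -4.41);  n_0 = (-0.8468, +0.5319)
edge 3: e_3 = (-1.11, +2.26);  n_3 = (+0.8976, +0.4408)
∠(n_0, n_3) = 121.71°
δ = |180° − 121.71°| = 58.29°
58.29° ≤ 2α = 61.93°  →  valid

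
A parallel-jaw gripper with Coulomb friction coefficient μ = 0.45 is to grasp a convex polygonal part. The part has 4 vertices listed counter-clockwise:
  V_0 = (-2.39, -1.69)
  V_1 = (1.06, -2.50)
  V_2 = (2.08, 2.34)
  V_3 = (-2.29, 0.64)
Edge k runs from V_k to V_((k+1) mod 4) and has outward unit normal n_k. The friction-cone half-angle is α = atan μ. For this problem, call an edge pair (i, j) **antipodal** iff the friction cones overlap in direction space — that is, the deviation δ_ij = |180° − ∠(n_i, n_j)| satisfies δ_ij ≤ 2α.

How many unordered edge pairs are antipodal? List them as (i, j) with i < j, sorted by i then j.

α = atan 0.45 = 24.23°;  2α = 48.46°
n_0 = (-0.2286, -0.9735)
n_1 = (+0.9785, -0.2062)
n_2 = (-0.3625, +0.9320)
n_3 = (-0.9991, +0.0429)
  (0,1): δ = 88.69°  ·
  (0,2): δ = 34.47°  ✓
  (0,3): δ = 100.76°  ·
  (1,2): δ = 56.84°  ·
  (1,3): δ = 9.44°  ✓
  (2,3): δ = 113.71°  ·
antipodal pairs: 2

count = 2; pairs: (0,2), (1,3)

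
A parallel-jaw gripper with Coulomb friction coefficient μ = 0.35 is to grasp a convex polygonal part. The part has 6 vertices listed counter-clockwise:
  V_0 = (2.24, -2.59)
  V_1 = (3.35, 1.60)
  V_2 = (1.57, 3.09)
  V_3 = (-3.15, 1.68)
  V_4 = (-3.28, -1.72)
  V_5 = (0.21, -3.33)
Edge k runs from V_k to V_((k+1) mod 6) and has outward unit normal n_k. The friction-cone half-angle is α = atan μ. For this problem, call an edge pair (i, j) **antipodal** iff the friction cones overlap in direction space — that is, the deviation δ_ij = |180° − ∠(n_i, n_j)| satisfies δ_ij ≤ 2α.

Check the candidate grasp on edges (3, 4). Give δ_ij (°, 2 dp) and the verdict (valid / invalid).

δ = 112.58°, invalid

α = atan 0.35 = 19.29°;  2α = 38.58°
edge 3: e_3 = (-0.13, -3.40);  n_3 = (-0.9993, +0.0382)
edge 4: e_4 = (+3.49, -1.61);  n_4 = (-0.4189, -0.9080)
∠(n_3, n_4) = 67.42°
δ = |180° − 67.42°| = 112.58°
112.58° > 2α = 38.58°  →  invalid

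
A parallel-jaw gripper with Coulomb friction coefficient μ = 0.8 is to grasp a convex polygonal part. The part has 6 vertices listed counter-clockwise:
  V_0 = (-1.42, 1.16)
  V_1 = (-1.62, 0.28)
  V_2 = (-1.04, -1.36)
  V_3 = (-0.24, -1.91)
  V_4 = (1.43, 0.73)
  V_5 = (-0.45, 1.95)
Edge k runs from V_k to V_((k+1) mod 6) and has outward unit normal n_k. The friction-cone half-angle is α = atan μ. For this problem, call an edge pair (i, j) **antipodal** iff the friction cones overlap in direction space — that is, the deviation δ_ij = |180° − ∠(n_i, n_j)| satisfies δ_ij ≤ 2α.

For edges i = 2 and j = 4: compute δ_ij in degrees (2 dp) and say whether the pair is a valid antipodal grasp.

δ = 1.53°, valid

α = atan 0.8 = 38.66°;  2α = 77.32°
edge 2: e_2 = (+0.80, -0.55);  n_2 = (-0.5665, -0.8240)
edge 4: e_4 = (-1.88, +1.22);  n_4 = (+0.5444, +0.8389)
∠(n_2, n_4) = 178.47°
δ = |180° − 178.47°| = 1.53°
1.53° ≤ 2α = 77.32°  →  valid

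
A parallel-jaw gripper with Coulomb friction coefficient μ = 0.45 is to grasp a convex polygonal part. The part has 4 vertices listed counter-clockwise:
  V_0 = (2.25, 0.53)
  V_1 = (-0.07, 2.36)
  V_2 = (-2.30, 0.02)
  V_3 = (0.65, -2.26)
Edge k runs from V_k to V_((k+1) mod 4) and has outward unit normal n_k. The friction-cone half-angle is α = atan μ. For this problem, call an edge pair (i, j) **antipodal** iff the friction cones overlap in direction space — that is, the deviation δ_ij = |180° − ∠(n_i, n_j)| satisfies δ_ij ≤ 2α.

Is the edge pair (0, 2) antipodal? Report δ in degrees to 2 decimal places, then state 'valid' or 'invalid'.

δ = 0.57°, valid

α = atan 0.45 = 24.23°;  2α = 48.46°
edge 0: e_0 = (-2.32, +1.83);  n_0 = (+0.6193, +0.7851)
edge 2: e_2 = (+2.95, -2.28);  n_2 = (-0.6115, -0.7912)
∠(n_0, n_2) = 179.43°
δ = |180° − 179.43°| = 0.57°
0.57° ≤ 2α = 48.46°  →  valid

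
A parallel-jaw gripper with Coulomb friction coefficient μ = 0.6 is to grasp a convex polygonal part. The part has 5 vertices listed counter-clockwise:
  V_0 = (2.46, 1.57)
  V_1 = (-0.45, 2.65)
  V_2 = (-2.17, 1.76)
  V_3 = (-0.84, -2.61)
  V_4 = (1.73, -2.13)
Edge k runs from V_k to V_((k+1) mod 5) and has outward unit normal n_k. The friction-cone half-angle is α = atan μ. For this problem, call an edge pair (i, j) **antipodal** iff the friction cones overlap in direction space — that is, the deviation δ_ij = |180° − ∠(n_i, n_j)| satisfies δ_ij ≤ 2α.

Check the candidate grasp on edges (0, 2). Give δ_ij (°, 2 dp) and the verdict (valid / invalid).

α = atan 0.6 = 30.96°;  2α = 61.93°
edge 0: e_0 = (-2.91, +1.08);  n_0 = (+0.3479, +0.9375)
edge 2: e_2 = (+1.33, -4.37);  n_2 = (-0.9567, -0.2912)
∠(n_0, n_2) = 127.29°
δ = |180° − 127.29°| = 52.71°
52.71° ≤ 2α = 61.93°  →  valid

δ = 52.71°, valid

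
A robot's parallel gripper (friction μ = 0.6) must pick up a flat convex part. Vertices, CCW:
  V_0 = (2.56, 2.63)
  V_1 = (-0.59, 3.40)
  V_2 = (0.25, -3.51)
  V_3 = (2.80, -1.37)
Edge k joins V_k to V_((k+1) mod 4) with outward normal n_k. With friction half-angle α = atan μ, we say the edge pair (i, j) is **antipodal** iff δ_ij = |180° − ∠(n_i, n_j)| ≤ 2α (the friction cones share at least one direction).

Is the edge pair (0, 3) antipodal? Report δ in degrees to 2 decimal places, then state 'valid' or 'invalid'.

δ = 107.17°, invalid

α = atan 0.6 = 30.96°;  2α = 61.93°
edge 0: e_0 = (-3.15, +0.77);  n_0 = (+0.2375, +0.9714)
edge 3: e_3 = (-0.24, +4.00);  n_3 = (+0.9982, +0.0599)
∠(n_0, n_3) = 72.83°
δ = |180° − 72.83°| = 107.17°
107.17° > 2α = 61.93°  →  invalid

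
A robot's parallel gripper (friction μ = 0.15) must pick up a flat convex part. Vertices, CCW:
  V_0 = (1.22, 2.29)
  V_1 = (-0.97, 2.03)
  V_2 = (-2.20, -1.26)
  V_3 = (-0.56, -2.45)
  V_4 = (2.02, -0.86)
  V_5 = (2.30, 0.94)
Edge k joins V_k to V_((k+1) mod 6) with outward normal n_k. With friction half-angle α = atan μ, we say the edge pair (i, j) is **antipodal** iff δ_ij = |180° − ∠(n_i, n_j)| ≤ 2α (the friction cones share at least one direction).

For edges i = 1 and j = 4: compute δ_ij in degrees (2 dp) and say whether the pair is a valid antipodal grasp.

α = atan 0.15 = 8.53°;  2α = 17.06°
edge 1: e_1 = (-1.23, -3.29);  n_1 = (-0.9367, +0.3502)
edge 4: e_4 = (+0.28, +1.80);  n_4 = (+0.9881, -0.1537)
∠(n_1, n_4) = 168.34°
δ = |180° − 168.34°| = 11.66°
11.66° ≤ 2α = 17.06°  →  valid

δ = 11.66°, valid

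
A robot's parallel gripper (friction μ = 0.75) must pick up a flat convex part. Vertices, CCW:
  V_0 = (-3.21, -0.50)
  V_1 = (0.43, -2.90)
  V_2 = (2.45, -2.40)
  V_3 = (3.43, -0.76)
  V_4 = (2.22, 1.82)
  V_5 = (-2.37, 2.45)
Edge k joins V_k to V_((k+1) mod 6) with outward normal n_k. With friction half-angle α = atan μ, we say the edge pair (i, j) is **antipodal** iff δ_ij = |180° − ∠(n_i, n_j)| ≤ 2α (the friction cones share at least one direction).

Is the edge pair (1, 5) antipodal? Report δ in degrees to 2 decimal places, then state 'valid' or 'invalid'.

α = atan 0.75 = 36.87°;  2α = 73.74°
edge 1: e_1 = (+2.02, +0.50);  n_1 = (+0.2403, -0.9707)
edge 5: e_5 = (-0.84, -2.95);  n_5 = (-0.9618, +0.2739)
∠(n_1, n_5) = 119.80°
δ = |180° − 119.80°| = 60.20°
60.20° ≤ 2α = 73.74°  →  valid

δ = 60.20°, valid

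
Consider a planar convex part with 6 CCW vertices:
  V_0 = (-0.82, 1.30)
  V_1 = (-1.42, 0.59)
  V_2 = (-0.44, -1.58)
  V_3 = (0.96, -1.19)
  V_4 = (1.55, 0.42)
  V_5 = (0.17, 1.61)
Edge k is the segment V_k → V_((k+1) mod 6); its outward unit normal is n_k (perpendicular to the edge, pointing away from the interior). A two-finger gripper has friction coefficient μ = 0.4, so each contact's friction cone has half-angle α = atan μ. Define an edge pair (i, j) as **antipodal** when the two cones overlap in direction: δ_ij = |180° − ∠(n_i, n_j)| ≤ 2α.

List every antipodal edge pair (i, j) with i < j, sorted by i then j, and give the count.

α = atan 0.4 = 21.80°;  2α = 43.60°
n_0 = (-0.7638, +0.6455)
n_1 = (-0.9114, -0.4116)
n_2 = (+0.2684, -0.9633)
n_3 = (+0.9389, -0.3441)
n_4 = (+0.6530, +0.7573)
n_5 = (-0.2988, +0.9543)
  (0,1): δ = 115.50°  ·
  (0,2): δ = 34.23°  ✓
  (0,3): δ = 20.07°  ✓
  (0,4): δ = 89.43°  ·
  (0,5): δ = 147.59°  ·
  (1,2): δ = 98.74°  ·
  (1,3): δ = 44.43°  ·
  (1,4): δ = 24.92°  ✓
  (1,5): δ = 83.08°  ·
  (2,3): δ = 125.69°  ·
  (2,4): δ = 56.34°  ·
  (2,5): δ = 1.82°  ✓
  (3,4): δ = 110.65°  ·
  (3,5): δ = 52.49°  ·
  (4,5): δ = 121.84°  ·
antipodal pairs: 4

count = 4; pairs: (0,2), (0,3), (1,4), (2,5)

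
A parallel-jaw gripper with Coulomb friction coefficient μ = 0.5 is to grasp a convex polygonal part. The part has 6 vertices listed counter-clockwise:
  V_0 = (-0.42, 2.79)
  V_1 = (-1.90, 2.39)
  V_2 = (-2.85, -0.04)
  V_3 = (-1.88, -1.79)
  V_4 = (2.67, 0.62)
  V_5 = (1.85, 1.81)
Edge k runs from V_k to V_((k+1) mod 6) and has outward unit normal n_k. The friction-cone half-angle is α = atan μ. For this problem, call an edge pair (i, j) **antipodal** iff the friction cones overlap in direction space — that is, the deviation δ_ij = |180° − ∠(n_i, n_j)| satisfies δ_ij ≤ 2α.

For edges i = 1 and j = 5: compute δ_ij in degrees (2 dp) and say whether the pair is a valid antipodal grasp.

α = atan 0.5 = 26.57°;  2α = 53.13°
edge 1: e_1 = (-0.95, -2.43);  n_1 = (-0.9314, +0.3641)
edge 5: e_5 = (-2.27, +0.98);  n_5 = (+0.3964, +0.9181)
∠(n_1, n_5) = 92.00°
δ = |180° − 92.00°| = 88.00°
88.00° > 2α = 53.13°  →  invalid

δ = 88.00°, invalid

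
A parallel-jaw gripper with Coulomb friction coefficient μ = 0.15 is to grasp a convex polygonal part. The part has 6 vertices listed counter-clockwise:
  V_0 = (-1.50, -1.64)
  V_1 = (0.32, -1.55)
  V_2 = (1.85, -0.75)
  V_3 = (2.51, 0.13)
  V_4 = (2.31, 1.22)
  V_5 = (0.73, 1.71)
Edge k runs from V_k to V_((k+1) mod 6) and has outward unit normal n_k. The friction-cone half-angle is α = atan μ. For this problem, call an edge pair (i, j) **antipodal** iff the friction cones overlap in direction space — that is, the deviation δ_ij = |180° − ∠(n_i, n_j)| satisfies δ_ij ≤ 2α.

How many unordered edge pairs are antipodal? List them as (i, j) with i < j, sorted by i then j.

α = atan 0.15 = 8.53°;  2α = 17.06°
n_0 = (+0.0494, -0.9988)
n_1 = (+0.4634, -0.8862)
n_2 = (+0.8000, -0.6000)
n_3 = (+0.9836, +0.1805)
n_4 = (+0.2962, +0.9551)
n_5 = (-0.8324, +0.5541)
  (0,1): δ = 155.23°  ·
  (0,2): δ = 129.70°  ·
  (0,3): δ = 82.43°  ·
  (0,4): δ = 20.06°  ·
  (0,5): δ = 53.52°  ·
  (1,2): δ = 154.47°  ·
  (1,3): δ = 107.21°  ·
  (1,4): δ = 44.83°  ·
  (1,5): δ = 28.75°  ·
  (2,3): δ = 132.73°  ·
  (2,4): δ = 70.36°  ·
  (2,5): δ = 3.22°  ✓
  (3,4): δ = 117.63°  ·
  (3,5): δ = 44.05°  ·
  (4,5): δ = 106.42°  ·
antipodal pairs: 1

count = 1; pairs: (2,5)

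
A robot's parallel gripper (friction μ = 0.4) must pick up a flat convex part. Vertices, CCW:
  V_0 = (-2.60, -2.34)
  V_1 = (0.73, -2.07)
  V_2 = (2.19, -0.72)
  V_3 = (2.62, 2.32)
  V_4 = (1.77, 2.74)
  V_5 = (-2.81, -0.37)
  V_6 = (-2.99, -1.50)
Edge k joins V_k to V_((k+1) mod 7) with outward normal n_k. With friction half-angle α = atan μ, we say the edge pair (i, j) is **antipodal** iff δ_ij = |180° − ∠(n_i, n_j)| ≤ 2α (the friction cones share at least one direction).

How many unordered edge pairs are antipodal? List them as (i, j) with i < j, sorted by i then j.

count = 7; pairs: (0,3), (0,4), (1,4), (1,5), (2,5), (2,6), (3,6)

α = atan 0.4 = 21.80°;  2α = 43.60°
n_0 = (+0.0808, -0.9967)
n_1 = (+0.6789, -0.7342)
n_2 = (+0.9901, -0.1401)
n_3 = (+0.4430, +0.8965)
n_4 = (-0.5618, +0.8273)
n_5 = (-0.9875, +0.1573)
n_6 = (-0.9070, -0.4211)
  (0,1): δ = 141.88°  ·
  (0,2): δ = 102.69°  ·
  (0,3): δ = 30.93°  ✓
  (0,4): δ = 29.54°  ✓
  (0,5): δ = 76.31°  ·
  (0,6): δ = 110.27°  ·
  (1,2): δ = 140.81°  ·
  (1,3): δ = 69.05°  ·
  (1,4): δ = 8.58°  ✓
  (1,5): δ = 38.19°  ✓
  (1,6): δ = 72.15°  ·
  (2,3): δ = 108.24°  ·
  (2,4): δ = 47.77°  ·
  (2,5): δ = 1.00°  ✓
  (2,6): δ = 32.96°  ✓
  (3,4): δ = 119.53°  ·
  (3,5): δ = 72.76°  ·
  (3,6): δ = 38.80°  ✓
  (4,5): δ = 133.23°  ·
  (4,6): δ = 99.27°  ·
  (5,6): δ = 146.04°  ·
antipodal pairs: 7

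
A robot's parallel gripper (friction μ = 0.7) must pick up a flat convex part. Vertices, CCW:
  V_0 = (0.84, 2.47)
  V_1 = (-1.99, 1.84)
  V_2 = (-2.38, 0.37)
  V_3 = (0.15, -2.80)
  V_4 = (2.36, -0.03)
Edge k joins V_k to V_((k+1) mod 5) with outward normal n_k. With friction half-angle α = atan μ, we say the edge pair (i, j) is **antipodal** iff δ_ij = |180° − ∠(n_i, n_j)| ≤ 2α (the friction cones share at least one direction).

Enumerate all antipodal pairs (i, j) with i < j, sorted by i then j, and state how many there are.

α = atan 0.7 = 34.99°;  2α = 69.98°
n_0 = (-0.2173, +0.9761)
n_1 = (-0.9666, +0.2564)
n_2 = (-0.7816, -0.6238)
n_3 = (+0.7817, -0.6237)
n_4 = (+0.8545, +0.5195)
  (0,1): δ = 117.41°  ·
  (0,2): δ = 63.96°  ✓
  (0,3): δ = 38.87°  ✓
  (0,4): δ = 108.75°  ·
  (1,2): δ = 126.55°  ·
  (1,3): δ = 23.73°  ✓
  (1,4): δ = 46.16°  ✓
  (2,3): δ = 77.18°  ·
  (2,4): δ = 7.29°  ✓
  (3,4): δ = 110.12°  ·
antipodal pairs: 5

count = 5; pairs: (0,2), (0,3), (1,3), (1,4), (2,4)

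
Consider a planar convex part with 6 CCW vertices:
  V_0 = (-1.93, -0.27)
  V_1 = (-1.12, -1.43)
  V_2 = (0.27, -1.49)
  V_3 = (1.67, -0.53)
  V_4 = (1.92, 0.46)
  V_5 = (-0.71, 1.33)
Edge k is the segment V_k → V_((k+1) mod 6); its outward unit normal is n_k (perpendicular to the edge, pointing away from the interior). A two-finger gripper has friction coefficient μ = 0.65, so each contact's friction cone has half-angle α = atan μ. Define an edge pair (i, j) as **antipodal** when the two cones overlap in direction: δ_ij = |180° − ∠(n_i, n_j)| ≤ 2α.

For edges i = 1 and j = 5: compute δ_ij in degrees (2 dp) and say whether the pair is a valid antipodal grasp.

δ = 55.15°, valid

α = atan 0.65 = 33.02°;  2α = 66.05°
edge 1: e_1 = (+1.39, -0.06);  n_1 = (-0.0431, -0.9991)
edge 5: e_5 = (-1.22, -1.60);  n_5 = (-0.7952, +0.6063)
∠(n_1, n_5) = 124.85°
δ = |180° − 124.85°| = 55.15°
55.15° ≤ 2α = 66.05°  →  valid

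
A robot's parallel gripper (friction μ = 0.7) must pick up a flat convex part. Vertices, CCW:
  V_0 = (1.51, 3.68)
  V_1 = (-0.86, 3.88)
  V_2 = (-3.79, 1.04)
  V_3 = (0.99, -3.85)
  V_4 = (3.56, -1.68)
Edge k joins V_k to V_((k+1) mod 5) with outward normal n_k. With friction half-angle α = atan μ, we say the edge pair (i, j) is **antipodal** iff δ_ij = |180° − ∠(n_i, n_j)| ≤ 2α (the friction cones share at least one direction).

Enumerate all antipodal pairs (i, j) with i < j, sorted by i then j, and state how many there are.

count = 5; pairs: (0,2), (0,3), (1,3), (1,4), (2,4)

α = atan 0.7 = 34.99°;  2α = 69.98°
n_0 = (+0.0841, +0.9965)
n_1 = (-0.6960, +0.7180)
n_2 = (-0.7151, -0.6990)
n_3 = (+0.6451, -0.7641)
n_4 = (+0.9340, +0.3572)
  (0,1): δ = 131.07°  ·
  (0,2): δ = 40.83°  ✓
  (0,3): δ = 45.00°  ✓
  (0,4): δ = 115.75°  ·
  (1,2): δ = 89.76°  ·
  (1,3): δ = 3.93°  ✓
  (1,4): δ = 66.82°  ✓
  (2,3): δ = 94.17°  ·
  (2,4): δ = 23.42°  ✓
  (3,4): δ = 109.25°  ·
antipodal pairs: 5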